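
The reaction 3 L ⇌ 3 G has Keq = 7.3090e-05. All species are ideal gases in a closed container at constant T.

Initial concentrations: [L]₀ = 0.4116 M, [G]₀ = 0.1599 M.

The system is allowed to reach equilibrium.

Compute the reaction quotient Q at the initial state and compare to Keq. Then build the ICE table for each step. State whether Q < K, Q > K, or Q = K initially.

Q₀ = 0.05863 vs Keq = 7.3090e-05 ⇒ Q>K, reverse
Step 1:
                   L          G
  I           0.4116     0.1599
  C            0.137     -0.137
  E           0.5486    0.02294
  solve Keq expr → x = -0.04565; check Q = 7.3090e-05

Q₀ = 0.05863; Q > K (proceeds reverse)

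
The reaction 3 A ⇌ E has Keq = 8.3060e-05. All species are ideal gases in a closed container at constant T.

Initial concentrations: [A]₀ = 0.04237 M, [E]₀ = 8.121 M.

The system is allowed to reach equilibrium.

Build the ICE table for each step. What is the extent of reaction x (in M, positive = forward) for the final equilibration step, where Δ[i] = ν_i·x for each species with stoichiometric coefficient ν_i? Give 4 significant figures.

Q₀ = 1.0677e+05 vs Keq = 8.3060e-05 ⇒ Q>K, reverse
Step 1:
                   A          E
  Initial    0.04237      8.121
  Change       21.78     -7.258
  Equil        21.82     0.8626
  solve Keq expr → x = -7.258; check Q = 8.3060e-05

x = -7.258 M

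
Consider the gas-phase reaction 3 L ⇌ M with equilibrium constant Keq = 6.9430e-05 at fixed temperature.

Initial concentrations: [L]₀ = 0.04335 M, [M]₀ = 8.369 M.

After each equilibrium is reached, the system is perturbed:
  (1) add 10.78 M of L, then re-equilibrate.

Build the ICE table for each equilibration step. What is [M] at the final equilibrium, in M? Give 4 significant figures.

Q₀ = 1.0273e+05 vs Keq = 6.9430e-05 ⇒ Q>K, reverse
Step 1:
                   L          M
  init       0.04335      8.369
  Δ            22.67     -7.556
  eq           22.71     0.8133
  solve Keq expr → x = -7.556; check Q = 6.9430e-05
Then add 10.78 M of L.
Step 2:
                   L          M
  init         33.49     0.8133
  Δ           -3.295      1.098
  eq            30.2      1.912
  solve Keq expr → x = 1.098; check Q = 6.9430e-05

[M]_eq = 1.912 M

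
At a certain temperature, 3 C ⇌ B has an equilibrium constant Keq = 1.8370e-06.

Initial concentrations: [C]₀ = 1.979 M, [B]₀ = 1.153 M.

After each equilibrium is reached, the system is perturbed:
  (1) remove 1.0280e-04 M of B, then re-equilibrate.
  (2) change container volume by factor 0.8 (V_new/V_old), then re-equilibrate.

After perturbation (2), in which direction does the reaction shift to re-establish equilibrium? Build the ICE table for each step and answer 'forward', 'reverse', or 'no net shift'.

Q₀ = 0.1488 vs Keq = 1.8370e-06 ⇒ Q>K, reverse
Step 1:
                  C         B
  I           1.979     1.153
  C           3.458    -1.153
  E           5.437 2.9527e-04
  solve Keq expr → x = -1.153; check Q = 1.8370e-06
Then remove 1.0280e-04 M of B.
Step 2:
                  C         B
  I           5.437 1.9247e-04
  C       -3.0825e-04 1.0275e-04
  E           5.437 2.9522e-04
  solve Keq expr → x = 1.0275e-04; check Q = 1.8370e-06
Then change container volume by factor 0.8 (V_new/V_old).
Step 3:
                  C         B
  I           6.796 3.6902e-04
  C       -6.2225e-04 2.0742e-04
  E           6.795 5.7644e-04
  solve Keq expr → x = 2.0742e-04; check Q = 1.8370e-06

Direction: forward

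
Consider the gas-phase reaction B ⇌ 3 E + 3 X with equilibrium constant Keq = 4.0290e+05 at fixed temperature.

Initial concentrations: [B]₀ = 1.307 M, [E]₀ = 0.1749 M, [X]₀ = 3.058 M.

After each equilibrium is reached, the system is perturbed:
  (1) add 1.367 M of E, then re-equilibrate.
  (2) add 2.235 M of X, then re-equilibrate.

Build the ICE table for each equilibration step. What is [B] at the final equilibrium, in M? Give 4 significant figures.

[B]_eq = 0.1886 M

Q₀ = 0.1171 vs Keq = 4.0290e+05 ⇒ Q<K, forward
Step 1:
                    B           E           X
  init          1.307      0.1749       3.058
  Δ            -1.258       3.775       3.775
  eq          0.04878        3.95       6.833
  solve Keq expr → x = 1.258; check Q = 4.0290e+05
Then add 1.367 M of E.
Step 2:
                    B           E           X
  init        0.04878       5.317       6.833
  Δ           0.05257     -0.1577     -0.1577
  eq           0.1013       5.159       6.675
  solve Keq expr → x = -0.05257; check Q = 4.0290e+05
Then add 2.235 M of X.
Step 3:
                    B           E           X
  init         0.1013       5.159        8.91
  Δ           0.08721     -0.2616     -0.2616
  eq           0.1886       4.897       8.648
  solve Keq expr → x = -0.08721; check Q = 4.0290e+05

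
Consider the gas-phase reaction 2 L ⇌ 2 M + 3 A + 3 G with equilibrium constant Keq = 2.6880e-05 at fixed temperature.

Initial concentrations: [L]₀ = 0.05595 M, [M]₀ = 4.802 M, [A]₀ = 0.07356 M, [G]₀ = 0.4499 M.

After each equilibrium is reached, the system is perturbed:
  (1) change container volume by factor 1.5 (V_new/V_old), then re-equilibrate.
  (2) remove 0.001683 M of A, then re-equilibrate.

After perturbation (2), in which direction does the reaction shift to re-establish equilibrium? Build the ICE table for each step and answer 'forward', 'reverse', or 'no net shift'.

Q₀ = 0.267 vs Keq = 2.6880e-05 ⇒ Q>K, reverse
Step 1:
                  L         M         A         G
  init      0.05595     4.802   0.07356    0.4499
  Δ         0.04504  -0.04504  -0.06755  -0.06755
  eq          0.101     4.757  0.006007    0.3823
  solve Keq expr → x = -0.02252; check Q = 2.6880e-05
Then change container volume by factor 1.5 (V_new/V_old).
Step 2:
                  L         M         A         G
  init      0.06732     3.171  0.004004    0.2549
  Δ       -0.003048  0.003048  0.004572  0.004572
  eq        0.06428     3.174  0.008577    0.2595
  solve Keq expr → x = 0.001524; check Q = 2.6880e-05
Then remove 0.001683 M of A.
Step 3:
                  L         M         A         G
  init      0.06428     3.174  0.006894    0.2595
  Δ       -0.001026  0.001026   0.00154   0.00154
  eq        0.06325     3.175  0.008433     0.261
  solve Keq expr → x = 5.1319e-04; check Q = 2.6880e-05

Direction: forward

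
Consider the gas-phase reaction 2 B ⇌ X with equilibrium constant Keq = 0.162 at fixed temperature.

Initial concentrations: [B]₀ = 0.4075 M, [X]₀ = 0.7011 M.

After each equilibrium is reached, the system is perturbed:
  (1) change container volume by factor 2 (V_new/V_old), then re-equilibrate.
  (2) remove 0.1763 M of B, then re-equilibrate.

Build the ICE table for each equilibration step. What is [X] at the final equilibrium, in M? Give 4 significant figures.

[X]_eq = 0.06 M

Q₀ = 4.222 vs Keq = 0.162 ⇒ Q>K, reverse
Step 1:
                  B         X
  Initial    0.4075    0.7011
  Change     0.8719   -0.4359
  Equil       1.279    0.2652
  solve Keq expr → x = -0.4359; check Q = 0.162
Then change container volume by factor 2 (V_new/V_old).
Step 2:
                  B         X
  Initial    0.6397    0.1326
  Change     0.0918   -0.0459
  Equil      0.7315   0.08668
  solve Keq expr → x = -0.0459; check Q = 0.162
Then remove 0.1763 M of B.
Step 3:
                  B         X
  Initial    0.5552   0.08668
  Change    0.05337  -0.02669
  Equil      0.6086      0.06
  solve Keq expr → x = -0.02669; check Q = 0.162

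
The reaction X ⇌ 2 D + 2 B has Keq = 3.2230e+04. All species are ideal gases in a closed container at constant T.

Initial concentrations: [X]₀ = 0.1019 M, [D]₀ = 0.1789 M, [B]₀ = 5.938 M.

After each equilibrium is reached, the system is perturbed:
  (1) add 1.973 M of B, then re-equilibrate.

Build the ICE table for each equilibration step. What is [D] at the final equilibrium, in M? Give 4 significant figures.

[D]_eq = 0.3821 M

Q₀ = 11.07 vs Keq = 3.2230e+04 ⇒ Q<K, forward
Step 1:
                  X         D         B
  Initial    0.1019    0.1789     5.938
  Change    -0.1017    0.2035    0.2035
  Equil   1.7109e-04    0.3824     6.141
  solve Keq expr → x = 0.1017; check Q = 3.2230e+04
Then add 1.973 M of B.
Step 2:
                  X         D         B
  Initial 1.7109e-04    0.3824     8.114
  Change  1.2717e-04 -2.5434e-04 -2.5434e-04
  Equil   2.9826e-04    0.3821     8.114
  solve Keq expr → x = -1.2717e-04; check Q = 3.2230e+04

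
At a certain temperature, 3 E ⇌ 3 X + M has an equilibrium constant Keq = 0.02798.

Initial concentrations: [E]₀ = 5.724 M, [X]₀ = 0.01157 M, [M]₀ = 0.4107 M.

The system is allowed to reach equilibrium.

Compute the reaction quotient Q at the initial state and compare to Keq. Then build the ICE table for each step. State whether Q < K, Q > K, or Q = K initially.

Q₀ = 3.3918e-09 vs Keq = 0.02798 ⇒ Q<K, forward
Step 1:
                  E         X         M
  I           5.724   0.01157    0.4107
  C          -1.373     1.373    0.4577
  E           4.351     1.385    0.8684
  solve Keq expr → x = 0.4577; check Q = 0.02798

Q₀ = 3.3918e-09; Q < K (proceeds forward)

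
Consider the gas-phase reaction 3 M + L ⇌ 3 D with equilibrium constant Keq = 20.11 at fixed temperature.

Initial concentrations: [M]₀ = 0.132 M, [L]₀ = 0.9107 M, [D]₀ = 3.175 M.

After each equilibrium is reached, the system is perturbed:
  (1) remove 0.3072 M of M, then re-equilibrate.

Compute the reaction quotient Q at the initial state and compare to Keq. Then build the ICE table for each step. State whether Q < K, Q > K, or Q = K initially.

Q₀ = 1.5280e+04 vs Keq = 20.11 ⇒ Q>K, reverse
Step 1:
                    M           L           D
  I             0.132      0.9107       3.175
  C            0.7266      0.2422     -0.7266
  E            0.8586       1.153       2.448
  solve Keq expr → x = -0.2422; check Q = 20.11
Then remove 0.3072 M of M.
Step 2:
                    M           L           D
  I            0.5514       1.153       2.448
  C            0.2159     0.07195     -0.2159
  E            0.7673       1.225       2.233
  solve Keq expr → x = -0.07195; check Q = 20.11

Q₀ = 1.5280e+04; Q > K (proceeds reverse)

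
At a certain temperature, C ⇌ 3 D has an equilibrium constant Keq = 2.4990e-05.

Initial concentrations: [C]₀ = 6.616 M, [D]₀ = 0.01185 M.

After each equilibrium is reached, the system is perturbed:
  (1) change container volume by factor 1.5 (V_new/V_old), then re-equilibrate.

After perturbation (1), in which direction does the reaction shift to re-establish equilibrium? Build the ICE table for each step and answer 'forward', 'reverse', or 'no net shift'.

Q₀ = 2.5151e-07 vs Keq = 2.4990e-05 ⇒ Q<K, forward
Step 1:
                   C          D
  Initial      6.616    0.01185
  Change    -0.01433      0.043
  Equil        6.602    0.05485
  solve Keq expr → x = 0.01433; check Q = 2.4990e-05
Then change container volume by factor 1.5 (V_new/V_old).
Step 2:
                   C          D
  Initial      4.401    0.03656
  Change   -0.003778    0.01133
  Equil        4.397     0.0479
  solve Keq expr → x = 0.003778; check Q = 2.4990e-05

Direction: forward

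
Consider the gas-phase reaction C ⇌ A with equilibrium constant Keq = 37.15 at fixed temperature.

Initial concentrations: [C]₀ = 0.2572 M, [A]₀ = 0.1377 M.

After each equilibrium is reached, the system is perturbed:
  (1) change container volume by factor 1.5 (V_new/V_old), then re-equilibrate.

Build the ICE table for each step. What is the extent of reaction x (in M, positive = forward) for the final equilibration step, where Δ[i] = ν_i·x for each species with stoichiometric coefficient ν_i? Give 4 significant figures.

Q₀ = 0.5354 vs Keq = 37.15 ⇒ Q<K, forward
Step 1:
                   C          A
  Initial     0.2572     0.1377
  Change     -0.2468     0.2468
  Equil      0.01035     0.3845
  solve Keq expr → x = 0.2468; check Q = 37.15
Then change container volume by factor 1.5 (V_new/V_old).
Step 2:
                   C          A
  Initial   0.006901     0.2564
  Change           0          0
  Equil     0.006901     0.2564
  solve Keq expr → x = 0; check Q = 37.15

x = 0 M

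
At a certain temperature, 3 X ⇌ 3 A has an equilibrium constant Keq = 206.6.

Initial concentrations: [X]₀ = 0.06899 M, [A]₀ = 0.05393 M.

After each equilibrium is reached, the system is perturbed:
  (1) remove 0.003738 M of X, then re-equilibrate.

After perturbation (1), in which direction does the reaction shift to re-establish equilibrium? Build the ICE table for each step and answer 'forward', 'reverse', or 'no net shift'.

Direction: reverse

Q₀ = 0.4777 vs Keq = 206.6 ⇒ Q<K, forward
Step 1:
                    X           A
  init        0.06899     0.05393
  Δ          -0.05121     0.05121
  eq          0.01778      0.1051
  solve Keq expr → x = 0.01707; check Q = 206.6
Then remove 0.003738 M of X.
Step 2:
                    X           A
  init        0.01405      0.1051
  Δ          0.003197   -0.003197
  eq          0.01724      0.1019
  solve Keq expr → x = -0.001066; check Q = 206.6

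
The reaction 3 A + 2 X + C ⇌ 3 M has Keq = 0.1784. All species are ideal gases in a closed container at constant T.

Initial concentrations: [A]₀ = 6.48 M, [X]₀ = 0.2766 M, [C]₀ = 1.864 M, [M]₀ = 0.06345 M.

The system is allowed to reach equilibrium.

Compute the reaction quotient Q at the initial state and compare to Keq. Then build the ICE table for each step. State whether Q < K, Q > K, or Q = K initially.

Q₀ = 6.5829e-06; Q < K (proceeds forward)

Q₀ = 6.5829e-06 vs Keq = 0.1784 ⇒ Q<K, forward
Step 1:
                    A           X           C           M
  init           6.48      0.2766       1.864     0.06345
  Δ            -0.365     -0.2433     -0.1217       0.365
  eq            6.115     0.03327       1.742      0.4285
  solve Keq expr → x = 0.1217; check Q = 0.1784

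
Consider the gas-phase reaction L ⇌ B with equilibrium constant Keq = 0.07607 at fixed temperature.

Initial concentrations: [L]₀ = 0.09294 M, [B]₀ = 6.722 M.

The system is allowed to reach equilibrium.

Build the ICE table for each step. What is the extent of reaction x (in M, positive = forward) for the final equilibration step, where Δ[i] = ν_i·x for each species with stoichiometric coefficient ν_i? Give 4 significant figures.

x = -6.24 M

Q₀ = 72.33 vs Keq = 0.07607 ⇒ Q>K, reverse
Step 1:
                  L         B
  I         0.09294     6.722
  C            6.24     -6.24
  E           6.333    0.4818
  solve Keq expr → x = -6.24; check Q = 0.07607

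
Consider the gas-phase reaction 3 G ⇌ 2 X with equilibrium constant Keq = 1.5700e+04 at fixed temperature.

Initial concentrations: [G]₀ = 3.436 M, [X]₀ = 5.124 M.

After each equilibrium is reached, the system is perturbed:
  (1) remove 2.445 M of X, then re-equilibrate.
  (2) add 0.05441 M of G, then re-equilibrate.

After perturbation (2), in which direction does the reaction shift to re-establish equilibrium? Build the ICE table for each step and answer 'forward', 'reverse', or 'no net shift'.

Direction: forward

Q₀ = 0.6472 vs Keq = 1.5700e+04 ⇒ Q<K, forward
Step 1:
                   G          X
  init         3.436      5.124
  Δ           -3.286       2.19
  eq          0.1505      7.314
  solve Keq expr → x = 1.095; check Q = 1.5700e+04
Then remove 2.445 M of X.
Step 2:
                   G          X
  init        0.1505      4.869
  Δ         -0.03538    0.02359
  eq          0.1151      4.893
  solve Keq expr → x = 0.01179; check Q = 1.5700e+04
Then add 0.05441 M of G.
Step 3:
                   G          X
  init        0.1695      4.893
  Δ         -0.05385     0.0359
  eq          0.1157      4.929
  solve Keq expr → x = 0.01795; check Q = 1.5700e+04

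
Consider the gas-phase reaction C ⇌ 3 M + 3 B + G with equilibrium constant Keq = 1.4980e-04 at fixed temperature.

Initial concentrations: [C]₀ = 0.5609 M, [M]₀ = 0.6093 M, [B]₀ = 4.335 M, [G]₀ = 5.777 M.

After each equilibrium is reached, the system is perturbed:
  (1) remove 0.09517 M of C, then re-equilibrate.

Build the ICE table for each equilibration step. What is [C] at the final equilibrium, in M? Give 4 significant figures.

Q₀ = 189.8 vs Keq = 1.4980e-04 ⇒ Q>K, reverse
Step 1:
                    C           M           B           G
  I            0.5609      0.6093       4.335       5.777
  C            0.2007      -0.602      -0.602     -0.2007
  E            0.7616    0.007326       3.733       5.576
  solve Keq expr → x = -0.2007; check Q = 1.4980e-04
Then remove 0.09517 M of C.
Step 2:
                    C           M           B           G
  I            0.6664    0.007326       3.733       5.576
  C        1.0595e-04 -3.1785e-04 -3.1785e-04 -1.0595e-04
  E            0.6665    0.007009       3.733       5.576
  solve Keq expr → x = -1.0595e-04; check Q = 1.4980e-04

[C]_eq = 0.6665 M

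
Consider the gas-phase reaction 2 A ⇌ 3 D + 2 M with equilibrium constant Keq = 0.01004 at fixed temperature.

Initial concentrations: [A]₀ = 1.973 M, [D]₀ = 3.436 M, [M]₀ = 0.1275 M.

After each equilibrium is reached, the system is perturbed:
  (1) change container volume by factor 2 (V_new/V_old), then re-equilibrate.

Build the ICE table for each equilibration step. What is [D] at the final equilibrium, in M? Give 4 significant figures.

[D]_eq = 1.691 M

Q₀ = 0.1694 vs Keq = 0.01004 ⇒ Q>K, reverse
Step 1:
                  A         D         M
  Initial     1.973     3.436    0.1275
  Change    0.09292   -0.1394  -0.09292
  Equil       2.066     3.297   0.03458
  solve Keq expr → x = -0.04646; check Q = 0.01004
Then change container volume by factor 2 (V_new/V_old).
Step 2:
                  A         D         M
  Initial     1.033     1.648   0.01729
  Change   -0.02848   0.04272   0.02848
  Equil       1.004     1.691   0.04577
  solve Keq expr → x = 0.01424; check Q = 0.01004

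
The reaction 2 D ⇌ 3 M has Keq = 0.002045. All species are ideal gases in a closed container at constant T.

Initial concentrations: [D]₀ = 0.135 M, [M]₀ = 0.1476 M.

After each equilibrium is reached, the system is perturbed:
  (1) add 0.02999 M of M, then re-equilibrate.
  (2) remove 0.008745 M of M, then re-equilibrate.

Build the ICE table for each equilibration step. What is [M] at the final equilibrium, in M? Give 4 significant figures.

Q₀ = 0.1764 vs Keq = 0.002045 ⇒ Q>K, reverse
Step 1:
                    D           M
  I             0.135      0.1476
  C           0.06907     -0.1036
  E            0.2041       0.044
  solve Keq expr → x = -0.03453; check Q = 0.002045
Then add 0.02999 M of M.
Step 2:
                    D           M
  I            0.2041     0.07399
  C           0.01827     -0.0274
  E            0.2223     0.04658
  solve Keq expr → x = -0.009134; check Q = 0.002045
Then remove 0.008745 M of M.
Step 3:
                    D           M
  I            0.2223     0.03784
  C         -0.005332    0.007997
  E             0.217     0.04584
  solve Keq expr → x = 0.002666; check Q = 0.002045

[M]_eq = 0.04584 M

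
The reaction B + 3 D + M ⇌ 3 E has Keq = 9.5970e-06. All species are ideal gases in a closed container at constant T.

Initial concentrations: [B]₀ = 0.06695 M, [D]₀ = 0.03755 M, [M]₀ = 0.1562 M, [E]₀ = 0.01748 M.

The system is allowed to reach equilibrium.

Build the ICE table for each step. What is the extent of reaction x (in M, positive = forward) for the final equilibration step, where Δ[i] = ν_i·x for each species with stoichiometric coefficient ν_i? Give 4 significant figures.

Q₀ = 9.646 vs Keq = 9.5970e-06 ⇒ Q>K, reverse
Step 1:
                   B          D          M          E
  init       0.06695    0.03755     0.1562    0.01748
  Δ         0.005738    0.01722   0.005738   -0.01722
  eq         0.07269    0.05477     0.1619 2.6474e-04
  solve Keq expr → x = -0.005738; check Q = 9.5970e-06

x = -0.005738 M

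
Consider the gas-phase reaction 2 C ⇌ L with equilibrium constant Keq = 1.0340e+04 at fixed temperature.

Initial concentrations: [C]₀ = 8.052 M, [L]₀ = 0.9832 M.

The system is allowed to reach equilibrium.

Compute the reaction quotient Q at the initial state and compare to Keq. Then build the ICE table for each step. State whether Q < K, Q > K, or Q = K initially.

Q₀ = 0.01516; Q < K (proceeds forward)

Q₀ = 0.01516 vs Keq = 1.0340e+04 ⇒ Q<K, forward
Step 1:
                  C         L
  I           8.052    0.9832
  C           -8.03     4.015
  E         0.02199     4.998
  solve Keq expr → x = 4.015; check Q = 1.0340e+04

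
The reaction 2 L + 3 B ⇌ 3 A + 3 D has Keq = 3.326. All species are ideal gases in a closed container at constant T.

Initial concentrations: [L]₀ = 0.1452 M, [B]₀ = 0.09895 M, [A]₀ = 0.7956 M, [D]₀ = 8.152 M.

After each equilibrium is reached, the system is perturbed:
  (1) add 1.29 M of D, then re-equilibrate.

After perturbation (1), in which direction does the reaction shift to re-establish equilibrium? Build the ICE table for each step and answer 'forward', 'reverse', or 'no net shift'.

Direction: reverse

Q₀ = 1.3357e+07 vs Keq = 3.326 ⇒ Q>K, reverse
Step 1:
                    L           B           A           D
  Initial      0.1452     0.09895      0.7956       8.152
  Change       0.4561      0.6841     -0.6841     -0.6841
  Equil        0.6013       0.783      0.1115       7.468
  solve Keq expr → x = -0.228; check Q = 3.326
Then add 1.29 M of D.
Step 2:
                    L           B           A           D
  Initial      0.6013       0.783      0.1115       8.758
  Change     0.009094     0.01364    -0.01364    -0.01364
  Equil        0.6104      0.7967     0.09786       8.744
  solve Keq expr → x = -0.004547; check Q = 3.326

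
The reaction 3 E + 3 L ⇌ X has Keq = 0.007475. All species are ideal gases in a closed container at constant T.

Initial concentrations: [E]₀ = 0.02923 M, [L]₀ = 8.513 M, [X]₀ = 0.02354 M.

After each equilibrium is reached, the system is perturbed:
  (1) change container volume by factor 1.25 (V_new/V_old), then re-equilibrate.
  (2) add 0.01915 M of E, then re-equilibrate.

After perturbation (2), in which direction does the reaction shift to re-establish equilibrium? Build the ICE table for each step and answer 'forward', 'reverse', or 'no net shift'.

Direction: forward

Q₀ = 1.528 vs Keq = 0.007475 ⇒ Q>K, reverse
Step 1:
                   E          L          X
  init       0.02923      8.513    0.02354
  Δ          0.06043    0.06043   -0.02014
  eq         0.08966      8.573   0.003396
  solve Keq expr → x = -0.02014; check Q = 0.007475
Then change container volume by factor 1.25 (V_new/V_old).
Step 2:
                   E          L          X
  init       0.07173      6.859   0.002716
  Δ         0.004888   0.004888  -0.001629
  eq         0.07662      6.864   0.001087
  solve Keq expr → x = -0.001629; check Q = 0.007475
Then add 0.01915 M of E.
Step 3:
                   E          L          X
  init       0.09577      6.864   0.001087
  Δ        -0.002597  -0.002597 8.6558e-04
  eq         0.09317      6.861   0.001953
  solve Keq expr → x = 8.6558e-04; check Q = 0.007475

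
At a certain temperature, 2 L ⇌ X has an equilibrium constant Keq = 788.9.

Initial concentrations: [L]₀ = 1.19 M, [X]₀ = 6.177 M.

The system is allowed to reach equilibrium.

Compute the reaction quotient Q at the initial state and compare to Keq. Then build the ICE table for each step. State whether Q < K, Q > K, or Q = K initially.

Q₀ = 4.362 vs Keq = 788.9 ⇒ Q<K, forward
Step 1:
                    L           X
  I              1.19       6.177
  C            -1.098      0.5488
  E           0.09233       6.726
  solve Keq expr → x = 0.5488; check Q = 788.9

Q₀ = 4.362; Q < K (proceeds forward)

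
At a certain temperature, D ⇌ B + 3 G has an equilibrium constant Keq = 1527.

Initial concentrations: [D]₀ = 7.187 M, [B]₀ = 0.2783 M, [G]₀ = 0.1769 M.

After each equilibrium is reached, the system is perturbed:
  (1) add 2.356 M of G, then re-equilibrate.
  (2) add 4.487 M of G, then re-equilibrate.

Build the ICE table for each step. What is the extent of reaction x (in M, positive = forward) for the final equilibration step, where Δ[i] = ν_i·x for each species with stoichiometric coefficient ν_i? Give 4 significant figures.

Q₀ = 2.1436e-04 vs Keq = 1527 ⇒ Q<K, forward
Step 1:
                  D         B         G
  init        7.187    0.2783    0.1769
  Δ          -3.649     3.649     10.95
  eq          3.538     3.927     11.12
  solve Keq expr → x = 3.649; check Q = 1527
Then add 2.356 M of G.
Step 2:
                  D         B         G
  init        3.538     3.927     13.48
  Δ          0.4643   -0.4643    -1.393
  eq          4.003     3.463     12.09
  solve Keq expr → x = -0.4643; check Q = 1527
Then add 4.487 M of G.
Step 3:
                  D         B         G
  init        4.003     3.463     16.57
  Δ           0.827    -0.827    -2.481
  eq           4.83     2.636     14.09
  solve Keq expr → x = -0.827; check Q = 1527

x = -0.827 M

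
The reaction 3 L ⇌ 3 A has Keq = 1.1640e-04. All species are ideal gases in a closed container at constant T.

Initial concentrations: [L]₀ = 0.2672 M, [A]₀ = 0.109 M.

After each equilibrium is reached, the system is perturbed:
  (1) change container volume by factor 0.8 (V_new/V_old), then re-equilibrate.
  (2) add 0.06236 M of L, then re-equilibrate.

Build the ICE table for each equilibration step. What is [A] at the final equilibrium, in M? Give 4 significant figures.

Q₀ = 0.06788 vs Keq = 1.1640e-04 ⇒ Q>K, reverse
Step 1:
                   L          A
  init        0.2672      0.109
  Δ          0.09149   -0.09149
  eq          0.3587    0.01751
  solve Keq expr → x = -0.0305; check Q = 1.1640e-04
Then change container volume by factor 0.8 (V_new/V_old).
Step 2:
                   L          A
  init        0.4484    0.02189
  Δ                0          0
  eq          0.4484    0.02189
  solve Keq expr → x = 0; check Q = 1.1640e-04
Then add 0.06236 M of L.
Step 3:
                   L          A
  init        0.5107    0.02189
  Δ        -0.002903   0.002903
  eq          0.5078    0.02479
  solve Keq expr → x = 9.6768e-04; check Q = 1.1640e-04

[A]_eq = 0.02479 M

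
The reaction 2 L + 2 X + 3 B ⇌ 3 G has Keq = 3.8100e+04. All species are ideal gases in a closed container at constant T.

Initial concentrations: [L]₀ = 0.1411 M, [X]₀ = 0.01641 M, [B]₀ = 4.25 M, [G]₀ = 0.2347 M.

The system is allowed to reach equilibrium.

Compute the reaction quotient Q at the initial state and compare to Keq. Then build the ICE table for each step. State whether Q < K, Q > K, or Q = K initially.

Q₀ = 31.41; Q < K (proceeds forward)

Q₀ = 31.41 vs Keq = 3.8100e+04 ⇒ Q<K, forward
Step 1:
                  L         X         B         G
  init       0.1411   0.01641      4.25    0.2347
  Δ        -0.01579  -0.01579  -0.02369   0.02369
  eq         0.1253 6.1805e-04     4.226    0.2584
  solve Keq expr → x = 0.007896; check Q = 3.8100e+04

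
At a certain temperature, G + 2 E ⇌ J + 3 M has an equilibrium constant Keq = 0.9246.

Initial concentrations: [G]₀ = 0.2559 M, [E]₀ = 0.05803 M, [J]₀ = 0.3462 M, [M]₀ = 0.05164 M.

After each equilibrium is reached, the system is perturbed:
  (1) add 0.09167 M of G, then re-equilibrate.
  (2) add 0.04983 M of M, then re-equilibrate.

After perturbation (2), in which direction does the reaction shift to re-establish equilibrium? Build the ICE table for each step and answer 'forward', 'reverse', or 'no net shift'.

Q₀ = 0.05532 vs Keq = 0.9246 ⇒ Q<K, forward
Step 1:
                  G         E         J         M
  I          0.2559   0.05803    0.3462   0.05164
  C        -0.01235   -0.0247   0.01235   0.03705
  E          0.2435   0.03333    0.3586   0.08869
  solve Keq expr → x = 0.01235; check Q = 0.9246
Then add 0.09167 M of G.
Step 2:
                  G         E         J         M
  I          0.3352   0.03333    0.3586   0.08869
  C       -0.001387 -0.002775  0.001387  0.004162
  E          0.3338   0.03055    0.3599   0.09285
  solve Keq expr → x = 0.001387; check Q = 0.9246
Then add 0.04983 M of M.
Step 3:
                  G         E         J         M
  I          0.3338   0.03055    0.3599    0.1427
  C        0.007097   0.01419 -0.007097  -0.02129
  E          0.3409   0.04475    0.3528    0.1214
  solve Keq expr → x = -0.007097; check Q = 0.9246

Direction: reverse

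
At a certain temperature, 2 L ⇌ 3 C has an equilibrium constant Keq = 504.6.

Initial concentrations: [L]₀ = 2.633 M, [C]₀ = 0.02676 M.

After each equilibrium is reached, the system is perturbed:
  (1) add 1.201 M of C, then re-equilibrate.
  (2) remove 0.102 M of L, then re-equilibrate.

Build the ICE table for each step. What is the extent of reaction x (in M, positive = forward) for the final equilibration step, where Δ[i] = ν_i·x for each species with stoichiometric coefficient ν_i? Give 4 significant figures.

x = -0.04209 M

Q₀ = 2.7641e-06 vs Keq = 504.6 ⇒ Q<K, forward
Step 1:
                  L         C
  I           2.633   0.02676
  C          -2.337     3.506
  E          0.2956     3.533
  solve Keq expr → x = 1.169; check Q = 504.6
Then add 1.201 M of C.
Step 2:
                  L         C
  I          0.2956     4.734
  C           0.134    -0.201
  E          0.4296     4.533
  solve Keq expr → x = -0.06701; check Q = 504.6
Then remove 0.102 M of L.
Step 3:
                  L         C
  I          0.3276     4.533
  C         0.08418   -0.1263
  E          0.4118     4.407
  solve Keq expr → x = -0.04209; check Q = 504.6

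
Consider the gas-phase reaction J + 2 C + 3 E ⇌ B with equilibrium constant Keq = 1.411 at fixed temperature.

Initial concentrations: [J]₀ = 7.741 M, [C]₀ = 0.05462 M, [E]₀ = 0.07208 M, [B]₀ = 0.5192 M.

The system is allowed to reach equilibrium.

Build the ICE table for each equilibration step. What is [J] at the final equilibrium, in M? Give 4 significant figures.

[J]_eq = 7.912 M

Q₀ = 6.0033e+04 vs Keq = 1.411 ⇒ Q>K, reverse
Step 1:
                    J           C           E           B
  Initial       7.741     0.05462     0.07208      0.5192
  Change       0.1706      0.3413      0.5119     -0.1706
  Equil         7.912      0.3959       0.584      0.3486
  solve Keq expr → x = -0.1706; check Q = 1.411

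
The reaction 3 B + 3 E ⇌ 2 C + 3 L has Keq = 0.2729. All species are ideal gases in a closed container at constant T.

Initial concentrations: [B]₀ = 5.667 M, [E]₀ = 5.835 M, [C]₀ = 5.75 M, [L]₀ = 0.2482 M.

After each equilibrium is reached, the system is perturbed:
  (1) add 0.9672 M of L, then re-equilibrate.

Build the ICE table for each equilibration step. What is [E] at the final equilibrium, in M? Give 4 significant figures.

Q₀ = 1.3982e-05 vs Keq = 0.2729 ⇒ Q<K, forward
Step 1:
                  B         E         C         L
  I           5.667     5.835      5.75    0.2482
  C          -2.092    -2.092     1.395     2.092
  E           3.575     3.743     7.145      2.34
  solve Keq expr → x = 0.6973; check Q = 0.2729
Then add 0.9672 M of L.
Step 2:
                  B         E         C         L
  I           3.575     3.743     7.145     3.307
  C          0.3824    0.3824   -0.2549   -0.3824
  E           3.958     4.126      6.89     2.925
  solve Keq expr → x = -0.1275; check Q = 0.2729

[E]_eq = 4.126 M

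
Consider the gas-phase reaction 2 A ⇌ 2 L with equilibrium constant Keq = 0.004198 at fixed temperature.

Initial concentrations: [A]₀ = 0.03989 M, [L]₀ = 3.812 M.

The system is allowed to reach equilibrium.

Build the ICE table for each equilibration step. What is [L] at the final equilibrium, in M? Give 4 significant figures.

Q₀ = 9132 vs Keq = 0.004198 ⇒ Q>K, reverse
Step 1:
                  A         L
  init      0.03989     3.812
  Δ           3.578    -3.578
  eq          3.618    0.2344
  solve Keq expr → x = -1.789; check Q = 0.004198

[L]_eq = 0.2344 M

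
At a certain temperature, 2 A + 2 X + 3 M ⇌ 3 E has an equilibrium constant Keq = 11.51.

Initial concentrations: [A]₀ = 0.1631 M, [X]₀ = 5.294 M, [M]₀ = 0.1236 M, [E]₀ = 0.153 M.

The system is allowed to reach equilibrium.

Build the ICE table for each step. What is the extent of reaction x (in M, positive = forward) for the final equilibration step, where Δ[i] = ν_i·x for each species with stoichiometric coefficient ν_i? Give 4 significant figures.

x = 0.009243 M

Q₀ = 2.544 vs Keq = 11.51 ⇒ Q<K, forward
Step 1:
                  A         X         M         E
  I          0.1631     5.294    0.1236     0.153
  C        -0.01849  -0.01849  -0.02773   0.02773
  E          0.1446     5.276   0.09587    0.1807
  solve Keq expr → x = 0.009243; check Q = 11.51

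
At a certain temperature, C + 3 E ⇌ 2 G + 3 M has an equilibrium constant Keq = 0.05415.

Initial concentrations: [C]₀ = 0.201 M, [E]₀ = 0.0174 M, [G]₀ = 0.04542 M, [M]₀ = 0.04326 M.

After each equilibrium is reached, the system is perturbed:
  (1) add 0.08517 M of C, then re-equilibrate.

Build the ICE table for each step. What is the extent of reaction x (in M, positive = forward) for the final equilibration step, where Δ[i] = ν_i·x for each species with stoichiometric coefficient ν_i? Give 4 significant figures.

Q₀ = 0.1577 vs Keq = 0.05415 ⇒ Q>K, reverse
Step 1:
                    C           E           G           M
  Initial       0.201      0.0174     0.04542     0.04326
  Change     0.001373    0.004119   -0.002746   -0.004119
  Equil        0.2024     0.02152     0.04267     0.03914
  solve Keq expr → x = -0.001373; check Q = 0.05415
Then add 0.08517 M of C.
Step 2:
                    C           E           G           M
  Initial      0.2875     0.02152     0.04267     0.03914
  Change  -4.6552e-04   -0.001397  9.3103e-04    0.001397
  Equil        0.2871     0.02012      0.0436     0.04054
  solve Keq expr → x = 4.6552e-04; check Q = 0.05415

x = 4.6552e-04 M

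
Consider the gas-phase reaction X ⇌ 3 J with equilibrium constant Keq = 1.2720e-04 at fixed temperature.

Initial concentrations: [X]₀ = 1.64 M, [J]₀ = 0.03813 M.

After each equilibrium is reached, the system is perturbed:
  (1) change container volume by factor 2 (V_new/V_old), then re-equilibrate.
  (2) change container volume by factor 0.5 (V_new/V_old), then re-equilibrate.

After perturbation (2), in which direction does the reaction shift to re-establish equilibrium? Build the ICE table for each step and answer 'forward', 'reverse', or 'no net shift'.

Q₀ = 3.3803e-05 vs Keq = 1.2720e-04 ⇒ Q<K, forward
Step 1:
                   X          J
  I             1.64    0.03813
  C        -0.007031    0.02109
  E            1.633    0.05922
  solve Keq expr → x = 0.007031; check Q = 1.2720e-04
Then change container volume by factor 2 (V_new/V_old).
Step 2:
                   X          J
  I           0.8165    0.02961
  C        -0.005761    0.01728
  E           0.8107    0.04689
  solve Keq expr → x = 0.005761; check Q = 1.2720e-04
Then change container volume by factor 0.5 (V_new/V_old).
Step 3:
                   X          J
  I            1.621    0.09379
  C          0.01152   -0.03457
  E            1.633    0.05922
  solve Keq expr → x = -0.01152; check Q = 1.2720e-04

Direction: reverse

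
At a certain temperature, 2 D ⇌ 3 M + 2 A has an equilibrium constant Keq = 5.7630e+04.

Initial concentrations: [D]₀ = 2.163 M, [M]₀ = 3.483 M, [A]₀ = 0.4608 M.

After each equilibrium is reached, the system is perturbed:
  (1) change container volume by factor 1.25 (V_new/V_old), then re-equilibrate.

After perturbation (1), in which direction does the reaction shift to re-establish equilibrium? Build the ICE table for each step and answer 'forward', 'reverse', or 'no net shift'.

Q₀ = 1.918 vs Keq = 5.7630e+04 ⇒ Q<K, forward
Step 1:
                   D          M          A
  init         2.163      3.483     0.4608
  Δ           -1.994      2.992      1.994
  eq          0.1685      6.475      2.455
  solve Keq expr → x = 0.9972; check Q = 5.7630e+04
Then change container volume by factor 1.25 (V_new/V_old).
Step 2:
                   D          M          A
  init        0.1348       5.18      1.964
  Δ         -0.03512    0.05268    0.03512
  eq         0.09968      5.232      1.999
  solve Keq expr → x = 0.01756; check Q = 5.7630e+04

Direction: forward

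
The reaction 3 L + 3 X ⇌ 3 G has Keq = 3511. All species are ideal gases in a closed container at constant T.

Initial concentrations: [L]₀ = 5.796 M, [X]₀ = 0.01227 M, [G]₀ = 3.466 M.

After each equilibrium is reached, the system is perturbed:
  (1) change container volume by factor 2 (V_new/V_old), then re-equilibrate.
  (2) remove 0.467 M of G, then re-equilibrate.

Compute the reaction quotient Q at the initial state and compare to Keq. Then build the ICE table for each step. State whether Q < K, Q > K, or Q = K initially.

Q₀ = 1.1576e+05; Q > K (proceeds reverse)

Q₀ = 1.1576e+05 vs Keq = 3511 ⇒ Q>K, reverse
Step 1:
                   L          X          G
  I            5.796    0.01227      3.466
  C          0.02659    0.02659   -0.02659
  E            5.823    0.03886      3.439
  solve Keq expr → x = -0.008865; check Q = 3511
Then change container volume by factor 2 (V_new/V_old).
Step 2:
                   L          X          G
  I            2.911    0.01943       1.72
  C          0.01876    0.01876   -0.01876
  E             2.93    0.03819      1.701
  solve Keq expr → x = -0.006254; check Q = 3511
Then remove 0.467 M of G.
Step 3:
                   L          X          G
  I             2.93    0.03819      1.234
  C         -0.01016   -0.01016    0.01016
  E             2.92    0.02803      1.244
  solve Keq expr → x = 0.003387; check Q = 3511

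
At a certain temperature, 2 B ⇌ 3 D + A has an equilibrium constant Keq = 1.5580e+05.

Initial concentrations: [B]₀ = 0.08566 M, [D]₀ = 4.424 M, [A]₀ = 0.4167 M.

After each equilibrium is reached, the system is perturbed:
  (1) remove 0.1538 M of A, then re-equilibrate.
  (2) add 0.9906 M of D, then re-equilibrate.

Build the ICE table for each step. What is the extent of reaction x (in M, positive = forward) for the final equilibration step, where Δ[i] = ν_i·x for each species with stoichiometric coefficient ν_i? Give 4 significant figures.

Q₀ = 4917 vs Keq = 1.5580e+05 ⇒ Q<K, forward
Step 1:
                   B          D          A
  Initial    0.08566      4.424     0.4167
  Change    -0.06926     0.1039    0.03463
  Equil       0.0164      4.528     0.4513
  solve Keq expr → x = 0.03463; check Q = 1.5580e+05
Then remove 0.1538 M of A.
Step 2:
                   B          D          A
  Initial     0.0164      4.528     0.2975
  Change    -0.00303   0.004545   0.001515
  Equil      0.01337      4.532      0.299
  solve Keq expr → x = 0.001515; check Q = 1.5580e+05
Then add 0.9906 M of D.
Step 3:
                   B          D          A
  Initial    0.01337      5.523      0.299
  Change    0.004513   -0.00677  -0.002257
  Equil      0.01788      5.516     0.2968
  solve Keq expr → x = -0.002257; check Q = 1.5580e+05

x = -0.002257 M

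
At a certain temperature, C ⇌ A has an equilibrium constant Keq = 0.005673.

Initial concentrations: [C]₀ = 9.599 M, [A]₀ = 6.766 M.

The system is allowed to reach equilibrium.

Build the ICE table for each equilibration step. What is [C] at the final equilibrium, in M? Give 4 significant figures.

Q₀ = 0.7049 vs Keq = 0.005673 ⇒ Q>K, reverse
Step 1:
                   C          A
  I            9.599      6.766
  C            6.674     -6.674
  E            16.27    0.09231
  solve Keq expr → x = -6.674; check Q = 0.005673

[C]_eq = 16.27 M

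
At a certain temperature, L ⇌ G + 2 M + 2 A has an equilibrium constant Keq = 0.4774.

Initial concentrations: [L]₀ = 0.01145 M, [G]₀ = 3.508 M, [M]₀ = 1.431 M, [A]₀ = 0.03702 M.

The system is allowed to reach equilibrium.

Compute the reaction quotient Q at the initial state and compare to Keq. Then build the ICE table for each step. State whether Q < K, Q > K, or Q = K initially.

Q₀ = 0.8598; Q > K (proceeds reverse)

Q₀ = 0.8598 vs Keq = 0.4774 ⇒ Q>K, reverse
Step 1:
                   L          G          M          A
  Initial    0.01145      3.508      1.431    0.03702
  Change    0.002964  -0.002964  -0.005928  -0.005928
  Equil      0.01441      3.505      1.425    0.03109
  solve Keq expr → x = -0.002964; check Q = 0.4774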